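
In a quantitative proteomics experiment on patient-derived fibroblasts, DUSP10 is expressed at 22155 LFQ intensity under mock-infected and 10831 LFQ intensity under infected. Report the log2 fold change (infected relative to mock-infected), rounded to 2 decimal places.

-1.03

Fold change = 10831 / 22155 = 0.4889
log2(0.4889) = -1.032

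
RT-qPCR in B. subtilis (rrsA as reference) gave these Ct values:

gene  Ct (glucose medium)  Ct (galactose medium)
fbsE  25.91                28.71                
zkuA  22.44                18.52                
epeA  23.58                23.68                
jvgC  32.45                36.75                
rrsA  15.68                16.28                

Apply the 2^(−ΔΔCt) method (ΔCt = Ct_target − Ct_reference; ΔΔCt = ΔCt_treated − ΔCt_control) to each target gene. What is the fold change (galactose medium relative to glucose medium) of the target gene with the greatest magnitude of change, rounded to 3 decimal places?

fbsE: ΔΔCt = (28.71−16.28) − (25.91−15.68) = 12.43 − 10.23 = 2.20; fold change = 2^-2.20 = 0.218
zkuA: ΔΔCt = (18.52−16.28) − (22.44−15.68) = 2.24 − 6.76 = -4.52; fold change = 2^4.52 = 22.943
epeA: ΔΔCt = (23.68−16.28) − (23.58−15.68) = 7.40 − 7.90 = -0.50; fold change = 2^0.50 = 1.414
jvgC: ΔΔCt = (36.75−16.28) − (32.45−15.68) = 20.47 − 16.77 = 3.70; fold change = 2^-3.70 = 0.077
zkuA has the largest |ΔΔCt| = 4.52.

22.943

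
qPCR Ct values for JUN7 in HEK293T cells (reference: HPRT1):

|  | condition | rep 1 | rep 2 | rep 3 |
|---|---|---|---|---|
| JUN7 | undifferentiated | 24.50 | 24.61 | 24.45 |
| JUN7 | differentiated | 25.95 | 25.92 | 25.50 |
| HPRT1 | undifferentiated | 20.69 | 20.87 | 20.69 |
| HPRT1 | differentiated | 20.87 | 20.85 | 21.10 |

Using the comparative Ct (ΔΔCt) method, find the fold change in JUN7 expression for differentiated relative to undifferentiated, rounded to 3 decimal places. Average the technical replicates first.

0.473

Mean Ct: JUN7 undifferentiated 24.520; JUN7 differentiated 25.790; HPRT1 undifferentiated 20.750; HPRT1 differentiated 20.940
ΔCt(undifferentiated) = 24.520 − 20.750 = 3.770
ΔCt(differentiated) = 25.790 − 20.940 = 4.850
ΔΔCt = 4.850 − 3.770 = 1.080
Fold change = 2^(−1.080) = 0.4730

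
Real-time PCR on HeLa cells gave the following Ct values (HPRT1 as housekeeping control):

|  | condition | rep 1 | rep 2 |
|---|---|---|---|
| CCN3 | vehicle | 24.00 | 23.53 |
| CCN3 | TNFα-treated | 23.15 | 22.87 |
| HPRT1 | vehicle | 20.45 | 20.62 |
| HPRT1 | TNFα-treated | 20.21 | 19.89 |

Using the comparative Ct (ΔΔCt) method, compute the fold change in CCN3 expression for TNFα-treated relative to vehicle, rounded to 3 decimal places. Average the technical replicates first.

1.206

Mean Ct: CCN3 vehicle 23.765; CCN3 TNFα-treated 23.010; HPRT1 vehicle 20.535; HPRT1 TNFα-treated 20.050
ΔCt(vehicle) = 23.765 − 20.535 = 3.230
ΔCt(TNFα-treated) = 23.010 − 20.050 = 2.960
ΔΔCt = 2.960 − 3.230 = -0.270
Fold change = 2^(−(-0.270)) = 2^0.270 = 1.2058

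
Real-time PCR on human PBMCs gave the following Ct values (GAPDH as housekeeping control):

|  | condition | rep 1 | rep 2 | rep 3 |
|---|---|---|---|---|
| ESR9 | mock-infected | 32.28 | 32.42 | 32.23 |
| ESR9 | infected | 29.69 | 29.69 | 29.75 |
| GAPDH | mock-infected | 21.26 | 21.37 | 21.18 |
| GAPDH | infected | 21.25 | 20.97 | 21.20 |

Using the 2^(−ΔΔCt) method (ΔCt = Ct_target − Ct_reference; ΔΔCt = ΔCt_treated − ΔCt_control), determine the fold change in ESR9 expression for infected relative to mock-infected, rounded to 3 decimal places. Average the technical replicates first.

5.540

Mean Ct: ESR9 mock-infected 32.310; ESR9 infected 29.710; GAPDH mock-infected 21.270; GAPDH infected 21.140
ΔCt(mock-infected) = 32.310 − 21.270 = 11.040
ΔCt(infected) = 29.710 − 21.140 = 8.570
ΔΔCt = 8.570 − 11.040 = -2.470
Fold change = 2^(−(-2.470)) = 2^2.470 = 5.5404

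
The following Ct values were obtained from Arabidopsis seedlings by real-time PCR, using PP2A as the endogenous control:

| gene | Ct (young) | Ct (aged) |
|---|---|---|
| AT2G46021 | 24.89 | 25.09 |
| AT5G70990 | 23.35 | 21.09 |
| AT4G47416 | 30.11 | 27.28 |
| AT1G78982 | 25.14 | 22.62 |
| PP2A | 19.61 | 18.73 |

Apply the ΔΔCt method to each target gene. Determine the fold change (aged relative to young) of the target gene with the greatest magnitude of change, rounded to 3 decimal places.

3.864

AT2G46021: ΔΔCt = (25.09−18.73) − (24.89−19.61) = 6.36 − 5.28 = 1.08; fold change = 2^-1.08 = 0.473
AT5G70990: ΔΔCt = (21.09−18.73) − (23.35−19.61) = 2.36 − 3.74 = -1.38; fold change = 2^1.38 = 2.603
AT4G47416: ΔΔCt = (27.28−18.73) − (30.11−19.61) = 8.55 − 10.50 = -1.95; fold change = 2^1.95 = 3.864
AT1G78982: ΔΔCt = (22.62−18.73) − (25.14−19.61) = 3.89 − 5.53 = -1.64; fold change = 2^1.64 = 3.117
AT4G47416 has the largest |ΔΔCt| = 1.95.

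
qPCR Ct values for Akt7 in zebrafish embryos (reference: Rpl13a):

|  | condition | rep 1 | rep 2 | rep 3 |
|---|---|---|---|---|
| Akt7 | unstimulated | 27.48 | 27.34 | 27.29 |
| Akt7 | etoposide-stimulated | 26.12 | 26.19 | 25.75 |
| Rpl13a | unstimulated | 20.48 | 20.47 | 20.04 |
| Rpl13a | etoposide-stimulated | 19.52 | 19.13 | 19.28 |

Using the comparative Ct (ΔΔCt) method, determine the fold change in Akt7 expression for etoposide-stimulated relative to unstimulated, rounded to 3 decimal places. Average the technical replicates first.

Mean Ct: Akt7 unstimulated 27.370; Akt7 etoposide-stimulated 26.020; Rpl13a unstimulated 20.330; Rpl13a etoposide-stimulated 19.310
ΔCt(unstimulated) = 27.370 − 20.330 = 7.040
ΔCt(etoposide-stimulated) = 26.020 − 19.310 = 6.710
ΔΔCt = 6.710 − 7.040 = -0.330
Fold change = 2^(−(-0.330)) = 2^0.330 = 1.2570

1.257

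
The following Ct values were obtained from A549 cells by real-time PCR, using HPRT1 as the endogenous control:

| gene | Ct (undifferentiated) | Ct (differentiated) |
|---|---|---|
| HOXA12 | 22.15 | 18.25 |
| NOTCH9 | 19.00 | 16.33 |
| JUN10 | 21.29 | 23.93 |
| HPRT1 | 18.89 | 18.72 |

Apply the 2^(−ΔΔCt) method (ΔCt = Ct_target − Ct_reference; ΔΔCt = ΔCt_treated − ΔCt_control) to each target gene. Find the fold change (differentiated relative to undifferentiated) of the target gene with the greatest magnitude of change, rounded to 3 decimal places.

13.269

HOXA12: ΔΔCt = (18.25−18.72) − (22.15−18.89) = -0.47 − 3.26 = -3.73; fold change = 2^3.73 = 13.269
NOTCH9: ΔΔCt = (16.33−18.72) − (19.00−18.89) = -2.39 − 0.11 = -2.50; fold change = 2^2.50 = 5.657
JUN10: ΔΔCt = (23.93−18.72) − (21.29−18.89) = 5.21 − 2.40 = 2.81; fold change = 2^-2.81 = 0.143
HOXA12 has the largest |ΔΔCt| = 3.73.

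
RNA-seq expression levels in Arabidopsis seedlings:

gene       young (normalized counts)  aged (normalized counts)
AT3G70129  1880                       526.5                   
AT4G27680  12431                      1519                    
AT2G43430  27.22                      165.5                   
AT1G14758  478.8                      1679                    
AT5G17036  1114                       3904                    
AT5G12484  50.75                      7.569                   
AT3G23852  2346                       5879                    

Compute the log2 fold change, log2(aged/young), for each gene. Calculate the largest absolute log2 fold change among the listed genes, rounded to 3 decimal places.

log2(526.5/1880) = -1.836  (AT3G70129)
log2(1519/12431) = -3.033  (AT4G27680)
log2(165.5/27.22) = 2.604  (AT2G43430)
log2(1679/478.8) = 1.810  (AT1G14758)
log2(3904/1114) = 1.809  (AT5G17036)
log2(7.569/50.75) = -2.745  (AT5G12484)
log2(5879/2346) = 1.325  (AT3G23852)
The largest magnitude belongs to AT4G27680.

3.033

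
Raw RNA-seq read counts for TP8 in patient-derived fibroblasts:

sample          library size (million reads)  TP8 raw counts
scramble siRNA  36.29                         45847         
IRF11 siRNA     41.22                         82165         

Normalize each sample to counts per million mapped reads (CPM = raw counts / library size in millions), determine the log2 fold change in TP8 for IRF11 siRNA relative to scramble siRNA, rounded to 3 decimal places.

CPM(scramble siRNA) = 45847 / 36.29 = 1263.3508
CPM(IRF11 siRNA) = 82165 / 41.22 = 1993.3285
Fold change = 1993.3285 / 1263.3508 = 1.57781
log2(1.57781) = 0.6579

0.658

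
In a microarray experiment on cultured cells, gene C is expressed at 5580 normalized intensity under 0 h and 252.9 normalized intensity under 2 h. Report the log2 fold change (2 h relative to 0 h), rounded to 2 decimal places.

Fold change = 252.9 / 5580 = 0.0453
log2(0.0453) = -4.464

-4.46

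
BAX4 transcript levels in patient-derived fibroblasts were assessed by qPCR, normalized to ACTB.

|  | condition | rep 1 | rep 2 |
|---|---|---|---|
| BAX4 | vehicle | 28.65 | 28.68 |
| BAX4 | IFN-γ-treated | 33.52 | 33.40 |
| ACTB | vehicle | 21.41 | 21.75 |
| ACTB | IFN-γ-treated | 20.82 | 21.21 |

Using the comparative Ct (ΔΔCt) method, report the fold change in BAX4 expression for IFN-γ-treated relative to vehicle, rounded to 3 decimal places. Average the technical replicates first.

0.024

Mean Ct: BAX4 vehicle 28.665; BAX4 IFN-γ-treated 33.460; ACTB vehicle 21.580; ACTB IFN-γ-treated 21.015
ΔCt(vehicle) = 28.665 − 21.580 = 7.085
ΔCt(IFN-γ-treated) = 33.460 − 21.015 = 12.445
ΔΔCt = 12.445 − 7.085 = 5.360
Fold change = 2^(−5.360) = 0.0243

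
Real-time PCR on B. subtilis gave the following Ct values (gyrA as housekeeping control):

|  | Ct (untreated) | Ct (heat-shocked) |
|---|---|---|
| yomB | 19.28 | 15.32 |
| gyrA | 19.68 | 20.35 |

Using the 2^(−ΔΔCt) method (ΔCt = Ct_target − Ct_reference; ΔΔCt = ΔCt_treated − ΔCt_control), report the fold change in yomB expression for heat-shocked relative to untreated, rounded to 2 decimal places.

ΔCt(untreated) = 19.280 − 19.680 = -0.400
ΔCt(heat-shocked) = 15.320 − 20.350 = -5.030
ΔΔCt = -5.030 − (-0.400) = -4.630
Fold change = 2^(−(-4.630)) = 2^4.630 = 24.761

24.76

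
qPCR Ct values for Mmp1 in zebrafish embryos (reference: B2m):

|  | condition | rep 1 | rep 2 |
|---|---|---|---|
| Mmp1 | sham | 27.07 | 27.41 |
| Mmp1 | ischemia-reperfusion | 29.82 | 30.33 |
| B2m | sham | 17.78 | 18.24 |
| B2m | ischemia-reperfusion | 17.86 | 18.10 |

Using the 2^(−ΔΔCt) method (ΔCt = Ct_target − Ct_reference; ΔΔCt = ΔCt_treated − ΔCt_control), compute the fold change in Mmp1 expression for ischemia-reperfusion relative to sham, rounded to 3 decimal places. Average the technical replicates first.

Mean Ct: Mmp1 sham 27.240; Mmp1 ischemia-reperfusion 30.075; B2m sham 18.010; B2m ischemia-reperfusion 17.980
ΔCt(sham) = 27.240 − 18.010 = 9.230
ΔCt(ischemia-reperfusion) = 30.075 − 17.980 = 12.095
ΔΔCt = 12.095 − 9.230 = 2.865
Fold change = 2^(−2.865) = 0.1373

0.137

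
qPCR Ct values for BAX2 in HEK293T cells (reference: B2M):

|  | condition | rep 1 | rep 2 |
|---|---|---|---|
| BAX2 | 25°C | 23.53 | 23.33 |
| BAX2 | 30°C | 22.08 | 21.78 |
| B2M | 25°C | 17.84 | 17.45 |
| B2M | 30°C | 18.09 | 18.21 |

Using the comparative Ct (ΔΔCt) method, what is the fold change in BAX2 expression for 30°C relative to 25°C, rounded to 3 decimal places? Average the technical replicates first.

4.014

Mean Ct: BAX2 25°C 23.430; BAX2 30°C 21.930; B2M 25°C 17.645; B2M 30°C 18.150
ΔCt(25°C) = 23.430 − 17.645 = 5.785
ΔCt(30°C) = 21.930 − 18.150 = 3.780
ΔΔCt = 3.780 − 5.785 = -2.005
Fold change = 2^(−(-2.005)) = 2^2.005 = 4.0139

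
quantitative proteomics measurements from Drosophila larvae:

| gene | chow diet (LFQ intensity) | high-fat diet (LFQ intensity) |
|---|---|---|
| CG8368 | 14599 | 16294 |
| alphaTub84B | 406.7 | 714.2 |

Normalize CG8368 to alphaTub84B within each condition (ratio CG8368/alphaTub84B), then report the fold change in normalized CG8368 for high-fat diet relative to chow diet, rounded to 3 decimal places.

CG8368/alphaTub84B (chow diet) = 14599 / 406.7 = 35.896
CG8368/alphaTub84B (high-fat diet) = 16294 / 714.2 = 22.814
Fold change = 22.814 / 35.896 = 0.6356

0.636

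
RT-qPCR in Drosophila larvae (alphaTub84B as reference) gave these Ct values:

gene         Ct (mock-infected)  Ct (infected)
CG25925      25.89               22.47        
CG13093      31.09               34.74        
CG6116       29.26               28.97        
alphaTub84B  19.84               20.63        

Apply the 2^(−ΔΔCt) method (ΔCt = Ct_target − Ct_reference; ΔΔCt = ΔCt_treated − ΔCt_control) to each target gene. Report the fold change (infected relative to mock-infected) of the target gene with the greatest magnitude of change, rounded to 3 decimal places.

18.507

CG25925: ΔΔCt = (22.47−20.63) − (25.89−19.84) = 1.84 − 6.05 = -4.21; fold change = 2^4.21 = 18.507
CG13093: ΔΔCt = (34.74−20.63) − (31.09−19.84) = 14.11 − 11.25 = 2.86; fold change = 2^-2.86 = 0.138
CG6116: ΔΔCt = (28.97−20.63) − (29.26−19.84) = 8.34 − 9.42 = -1.08; fold change = 2^1.08 = 2.114
CG25925 has the largest |ΔΔCt| = 4.21.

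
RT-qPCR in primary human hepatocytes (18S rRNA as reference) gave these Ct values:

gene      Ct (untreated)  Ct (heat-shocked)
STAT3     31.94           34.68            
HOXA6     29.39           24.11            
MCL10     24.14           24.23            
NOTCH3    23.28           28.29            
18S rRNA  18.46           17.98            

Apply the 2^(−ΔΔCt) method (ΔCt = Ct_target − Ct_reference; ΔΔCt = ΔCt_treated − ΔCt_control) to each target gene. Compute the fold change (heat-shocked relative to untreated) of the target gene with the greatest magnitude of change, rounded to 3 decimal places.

0.022

STAT3: ΔΔCt = (34.68−17.98) − (31.94−18.46) = 16.70 − 13.48 = 3.22; fold change = 2^-3.22 = 0.107
HOXA6: ΔΔCt = (24.11−17.98) − (29.39−18.46) = 6.13 − 10.93 = -4.80; fold change = 2^4.80 = 27.858
MCL10: ΔΔCt = (24.23−17.98) − (24.14−18.46) = 6.25 − 5.68 = 0.57; fold change = 2^-0.57 = 0.674
NOTCH3: ΔΔCt = (28.29−17.98) − (23.28−18.46) = 10.31 − 4.82 = 5.49; fold change = 2^-5.49 = 0.022
NOTCH3 has the largest |ΔΔCt| = 5.49.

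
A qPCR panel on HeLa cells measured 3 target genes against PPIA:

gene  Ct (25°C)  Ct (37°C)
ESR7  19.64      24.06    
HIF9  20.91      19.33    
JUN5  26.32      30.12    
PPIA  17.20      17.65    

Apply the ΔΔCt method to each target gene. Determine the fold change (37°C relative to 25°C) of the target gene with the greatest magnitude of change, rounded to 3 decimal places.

ESR7: ΔΔCt = (24.06−17.65) − (19.64−17.20) = 6.41 − 2.44 = 3.97; fold change = 2^-3.97 = 0.064
HIF9: ΔΔCt = (19.33−17.65) − (20.91−17.20) = 1.68 − 3.71 = -2.03; fold change = 2^2.03 = 4.084
JUN5: ΔΔCt = (30.12−17.65) − (26.32−17.20) = 12.47 − 9.12 = 3.35; fold change = 2^-3.35 = 0.098
ESR7 has the largest |ΔΔCt| = 3.97.

0.064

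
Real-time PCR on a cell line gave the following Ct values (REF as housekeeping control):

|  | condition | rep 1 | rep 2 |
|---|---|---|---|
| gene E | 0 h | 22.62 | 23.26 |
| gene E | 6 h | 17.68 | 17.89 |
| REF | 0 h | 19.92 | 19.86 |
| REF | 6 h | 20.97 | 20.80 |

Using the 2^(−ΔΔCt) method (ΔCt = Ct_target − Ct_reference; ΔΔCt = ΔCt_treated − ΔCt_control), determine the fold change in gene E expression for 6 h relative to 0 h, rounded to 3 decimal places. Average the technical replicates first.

71.012

Mean Ct: gene E 0 h 22.940; gene E 6 h 17.785; REF 0 h 19.890; REF 6 h 20.885
ΔCt(0 h) = 22.940 − 19.890 = 3.050
ΔCt(6 h) = 17.785 − 20.885 = -3.100
ΔΔCt = -3.100 − 3.050 = -6.150
Fold change = 2^(−(-6.150)) = 2^6.150 = 71.0124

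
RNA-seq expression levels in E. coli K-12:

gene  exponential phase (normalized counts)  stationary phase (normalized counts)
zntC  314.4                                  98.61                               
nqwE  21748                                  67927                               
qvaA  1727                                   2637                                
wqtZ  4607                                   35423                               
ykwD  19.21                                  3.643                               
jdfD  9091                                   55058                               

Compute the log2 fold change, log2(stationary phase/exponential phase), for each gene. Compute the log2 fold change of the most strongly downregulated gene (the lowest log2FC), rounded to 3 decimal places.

log2(98.61/314.4) = -1.673  (zntC)
log2(67927/21748) = 1.643  (nqwE)
log2(2637/1727) = 0.611  (qvaA)
log2(35423/4607) = 2.943  (wqtZ)
log2(3.643/19.21) = -2.399  (ykwD)
log2(55058/9091) = 2.598  (jdfD)
ykwD is most strongly downregulated.

-2.399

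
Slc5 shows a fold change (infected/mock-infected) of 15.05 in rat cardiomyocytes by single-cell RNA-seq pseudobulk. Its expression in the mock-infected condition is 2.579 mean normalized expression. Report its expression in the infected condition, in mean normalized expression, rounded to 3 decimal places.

38.814

infected expression = 2.579 × 15.05 = 38.814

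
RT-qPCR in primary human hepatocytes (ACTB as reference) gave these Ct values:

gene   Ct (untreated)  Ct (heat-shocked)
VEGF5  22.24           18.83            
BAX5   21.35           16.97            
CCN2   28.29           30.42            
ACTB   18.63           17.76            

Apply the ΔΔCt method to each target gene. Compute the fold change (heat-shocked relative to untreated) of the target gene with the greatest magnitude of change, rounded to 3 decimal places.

11.392

VEGF5: ΔΔCt = (18.83−17.76) − (22.24−18.63) = 1.07 − 3.61 = -2.54; fold change = 2^2.54 = 5.816
BAX5: ΔΔCt = (16.97−17.76) − (21.35−18.63) = -0.79 − 2.72 = -3.51; fold change = 2^3.51 = 11.392
CCN2: ΔΔCt = (30.42−17.76) − (28.29−18.63) = 12.66 − 9.66 = 3.00; fold change = 2^-3.00 = 0.125
BAX5 has the largest |ΔΔCt| = 3.51.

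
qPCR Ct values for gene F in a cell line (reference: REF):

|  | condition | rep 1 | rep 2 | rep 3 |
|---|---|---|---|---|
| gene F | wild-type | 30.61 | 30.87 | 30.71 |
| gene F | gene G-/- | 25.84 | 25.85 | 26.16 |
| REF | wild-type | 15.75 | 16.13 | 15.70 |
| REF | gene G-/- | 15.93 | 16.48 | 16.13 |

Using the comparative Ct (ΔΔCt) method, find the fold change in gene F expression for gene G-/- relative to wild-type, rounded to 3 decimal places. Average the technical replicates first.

34.297

Mean Ct: gene F wild-type 30.730; gene F gene G-/- 25.950; REF wild-type 15.860; REF gene G-/- 16.180
ΔCt(wild-type) = 30.730 − 15.860 = 14.870
ΔCt(gene G-/-) = 25.950 − 16.180 = 9.770
ΔΔCt = 9.770 − 14.870 = -5.100
Fold change = 2^(−(-5.100)) = 2^5.100 = 34.2968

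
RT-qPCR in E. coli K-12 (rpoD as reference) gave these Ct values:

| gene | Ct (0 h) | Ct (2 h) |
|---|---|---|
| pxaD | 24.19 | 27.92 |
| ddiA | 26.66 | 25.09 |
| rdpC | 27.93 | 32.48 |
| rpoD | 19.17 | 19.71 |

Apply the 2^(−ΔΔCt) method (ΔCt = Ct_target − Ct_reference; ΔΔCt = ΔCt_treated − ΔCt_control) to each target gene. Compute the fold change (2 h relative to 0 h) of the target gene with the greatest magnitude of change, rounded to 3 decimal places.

pxaD: ΔΔCt = (27.92−19.71) − (24.19−19.17) = 8.21 − 5.02 = 3.19; fold change = 2^-3.19 = 0.110
ddiA: ΔΔCt = (25.09−19.71) − (26.66−19.17) = 5.38 − 7.49 = -2.11; fold change = 2^2.11 = 4.317
rdpC: ΔΔCt = (32.48−19.71) − (27.93−19.17) = 12.77 − 8.76 = 4.01; fold change = 2^-4.01 = 0.062
rdpC has the largest |ΔΔCt| = 4.01.

0.062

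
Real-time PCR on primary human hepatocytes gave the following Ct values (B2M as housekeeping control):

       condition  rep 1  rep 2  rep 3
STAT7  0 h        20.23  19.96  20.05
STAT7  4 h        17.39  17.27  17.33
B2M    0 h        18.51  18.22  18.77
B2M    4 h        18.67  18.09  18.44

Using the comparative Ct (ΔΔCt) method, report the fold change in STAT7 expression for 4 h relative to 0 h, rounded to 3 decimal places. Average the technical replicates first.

6.277

Mean Ct: STAT7 0 h 20.080; STAT7 4 h 17.330; B2M 0 h 18.500; B2M 4 h 18.400
ΔCt(0 h) = 20.080 − 18.500 = 1.580
ΔCt(4 h) = 17.330 − 18.400 = -1.070
ΔΔCt = -1.070 − 1.580 = -2.650
Fold change = 2^(−(-2.650)) = 2^2.650 = 6.2767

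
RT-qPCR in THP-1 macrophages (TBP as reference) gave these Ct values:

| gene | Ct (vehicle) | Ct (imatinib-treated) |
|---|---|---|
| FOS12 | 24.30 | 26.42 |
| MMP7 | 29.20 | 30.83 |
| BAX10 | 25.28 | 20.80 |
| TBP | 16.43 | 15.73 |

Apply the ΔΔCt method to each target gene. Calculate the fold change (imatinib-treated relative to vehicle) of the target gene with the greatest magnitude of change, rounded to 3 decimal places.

FOS12: ΔΔCt = (26.42−15.73) − (24.30−16.43) = 10.69 − 7.87 = 2.82; fold change = 2^-2.82 = 0.142
MMP7: ΔΔCt = (30.83−15.73) − (29.20−16.43) = 15.10 − 12.77 = 2.33; fold change = 2^-2.33 = 0.199
BAX10: ΔΔCt = (20.80−15.73) − (25.28−16.43) = 5.07 − 8.85 = -3.78; fold change = 2^3.78 = 13.737
BAX10 has the largest |ΔΔCt| = 3.78.

13.737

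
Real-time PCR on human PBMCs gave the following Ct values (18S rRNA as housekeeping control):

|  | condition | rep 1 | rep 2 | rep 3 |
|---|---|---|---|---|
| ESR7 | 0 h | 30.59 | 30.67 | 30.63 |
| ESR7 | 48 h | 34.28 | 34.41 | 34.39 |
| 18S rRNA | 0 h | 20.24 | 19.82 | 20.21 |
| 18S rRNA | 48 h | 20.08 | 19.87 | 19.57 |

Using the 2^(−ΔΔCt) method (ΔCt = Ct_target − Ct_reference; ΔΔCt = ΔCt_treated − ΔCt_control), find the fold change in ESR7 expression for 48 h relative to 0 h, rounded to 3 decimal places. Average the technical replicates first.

0.063

Mean Ct: ESR7 0 h 30.630; ESR7 48 h 34.360; 18S rRNA 0 h 20.090; 18S rRNA 48 h 19.840
ΔCt(0 h) = 30.630 − 20.090 = 10.540
ΔCt(48 h) = 34.360 − 19.840 = 14.520
ΔΔCt = 14.520 − 10.540 = 3.980
Fold change = 2^(−3.980) = 0.0634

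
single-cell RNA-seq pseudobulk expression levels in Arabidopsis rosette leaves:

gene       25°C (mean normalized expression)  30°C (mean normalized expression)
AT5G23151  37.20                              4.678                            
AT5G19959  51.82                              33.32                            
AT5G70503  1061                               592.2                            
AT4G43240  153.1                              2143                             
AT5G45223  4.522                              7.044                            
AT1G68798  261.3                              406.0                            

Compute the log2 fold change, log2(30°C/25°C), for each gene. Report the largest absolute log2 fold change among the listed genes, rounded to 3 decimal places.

log2(4.678/37.20) = -2.991  (AT5G23151)
log2(33.32/51.82) = -0.637  (AT5G19959)
log2(592.2/1061) = -0.841  (AT5G70503)
log2(2143/153.1) = 3.807  (AT4G43240)
log2(7.044/4.522) = 0.639  (AT5G45223)
log2(406.0/261.3) = 0.636  (AT1G68798)
The largest magnitude belongs to AT4G43240.

3.807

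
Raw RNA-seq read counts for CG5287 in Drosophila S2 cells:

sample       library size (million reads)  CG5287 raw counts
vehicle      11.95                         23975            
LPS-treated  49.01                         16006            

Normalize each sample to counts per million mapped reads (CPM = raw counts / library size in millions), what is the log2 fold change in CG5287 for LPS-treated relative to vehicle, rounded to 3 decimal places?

CPM(vehicle) = 23975 / 11.95 = 2006.2762
CPM(LPS-treated) = 16006 / 49.01 = 326.5864
Fold change = 326.5864 / 2006.2762 = 0.16278
log2(0.16278) = -2.6190

-2.619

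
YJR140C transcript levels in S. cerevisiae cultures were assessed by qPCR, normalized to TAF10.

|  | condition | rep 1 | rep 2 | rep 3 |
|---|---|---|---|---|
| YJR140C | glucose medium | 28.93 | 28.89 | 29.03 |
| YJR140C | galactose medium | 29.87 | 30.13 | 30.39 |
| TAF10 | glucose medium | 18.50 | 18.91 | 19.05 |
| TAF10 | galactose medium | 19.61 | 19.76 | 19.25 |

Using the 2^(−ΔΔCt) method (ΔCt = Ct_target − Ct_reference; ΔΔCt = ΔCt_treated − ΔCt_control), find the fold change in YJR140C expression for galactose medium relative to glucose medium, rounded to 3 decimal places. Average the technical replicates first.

Mean Ct: YJR140C glucose medium 28.950; YJR140C galactose medium 30.130; TAF10 glucose medium 18.820; TAF10 galactose medium 19.540
ΔCt(glucose medium) = 28.950 − 18.820 = 10.130
ΔCt(galactose medium) = 30.130 − 19.540 = 10.590
ΔΔCt = 10.590 − 10.130 = 0.460
Fold change = 2^(−0.460) = 0.7270

0.727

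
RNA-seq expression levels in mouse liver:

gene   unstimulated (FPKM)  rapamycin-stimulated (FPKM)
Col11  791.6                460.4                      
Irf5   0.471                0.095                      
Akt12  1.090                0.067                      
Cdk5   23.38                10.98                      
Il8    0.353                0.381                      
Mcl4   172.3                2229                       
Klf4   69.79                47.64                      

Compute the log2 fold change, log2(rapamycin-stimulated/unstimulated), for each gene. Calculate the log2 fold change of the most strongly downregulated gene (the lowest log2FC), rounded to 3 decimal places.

-4.024

log2(460.4/791.6) = -0.782  (Col11)
log2(0.095/0.471) = -2.310  (Irf5)
log2(0.067/1.090) = -4.024  (Akt12)
log2(10.98/23.38) = -1.090  (Cdk5)
log2(0.381/0.353) = 0.110  (Il8)
log2(2229/172.3) = 3.693  (Mcl4)
log2(47.64/69.79) = -0.551  (Klf4)
Akt12 is most strongly downregulated.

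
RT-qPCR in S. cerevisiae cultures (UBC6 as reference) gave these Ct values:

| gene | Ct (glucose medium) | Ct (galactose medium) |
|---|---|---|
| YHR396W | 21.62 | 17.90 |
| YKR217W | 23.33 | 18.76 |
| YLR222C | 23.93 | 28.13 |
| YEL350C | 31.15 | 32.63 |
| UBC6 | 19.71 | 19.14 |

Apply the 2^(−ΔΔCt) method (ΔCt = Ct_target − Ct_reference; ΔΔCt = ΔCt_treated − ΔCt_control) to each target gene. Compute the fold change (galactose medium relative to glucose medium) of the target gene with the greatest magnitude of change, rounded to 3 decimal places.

YHR396W: ΔΔCt = (17.90−19.14) − (21.62−19.71) = -1.24 − 1.91 = -3.15; fold change = 2^3.15 = 8.877
YKR217W: ΔΔCt = (18.76−19.14) − (23.33−19.71) = -0.38 − 3.62 = -4.00; fold change = 2^4.00 = 16.000
YLR222C: ΔΔCt = (28.13−19.14) − (23.93−19.71) = 8.99 − 4.22 = 4.77; fold change = 2^-4.77 = 0.037
YEL350C: ΔΔCt = (32.63−19.14) − (31.15−19.71) = 13.49 − 11.44 = 2.05; fold change = 2^-2.05 = 0.241
YLR222C has the largest |ΔΔCt| = 4.77.

0.037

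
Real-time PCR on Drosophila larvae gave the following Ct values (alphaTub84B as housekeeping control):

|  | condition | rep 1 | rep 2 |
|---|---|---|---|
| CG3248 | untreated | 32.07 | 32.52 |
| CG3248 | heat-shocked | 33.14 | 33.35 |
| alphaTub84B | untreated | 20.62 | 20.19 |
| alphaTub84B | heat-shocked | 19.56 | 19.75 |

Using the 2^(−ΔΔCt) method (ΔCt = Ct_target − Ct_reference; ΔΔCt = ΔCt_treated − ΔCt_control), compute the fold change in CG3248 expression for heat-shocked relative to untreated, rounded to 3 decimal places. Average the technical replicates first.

Mean Ct: CG3248 untreated 32.295; CG3248 heat-shocked 33.245; alphaTub84B untreated 20.405; alphaTub84B heat-shocked 19.655
ΔCt(untreated) = 32.295 − 20.405 = 11.890
ΔCt(heat-shocked) = 33.245 − 19.655 = 13.590
ΔΔCt = 13.590 − 11.890 = 1.700
Fold change = 2^(−1.700) = 0.3078

0.308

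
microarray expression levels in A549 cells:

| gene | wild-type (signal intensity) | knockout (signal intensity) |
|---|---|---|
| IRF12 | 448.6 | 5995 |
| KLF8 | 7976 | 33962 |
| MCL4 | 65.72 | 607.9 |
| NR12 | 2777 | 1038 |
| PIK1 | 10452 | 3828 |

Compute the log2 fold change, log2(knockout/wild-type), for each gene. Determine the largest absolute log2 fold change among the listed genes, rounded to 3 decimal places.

3.740

log2(5995/448.6) = 3.740  (IRF12)
log2(33962/7976) = 2.090  (KLF8)
log2(607.9/65.72) = 3.209  (MCL4)
log2(1038/2777) = -1.420  (NR12)
log2(3828/10452) = -1.449  (PIK1)
The largest magnitude belongs to IRF12.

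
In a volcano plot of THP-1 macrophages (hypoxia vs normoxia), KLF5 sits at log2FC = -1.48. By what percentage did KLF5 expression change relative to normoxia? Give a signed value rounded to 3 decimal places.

Fold change = 2^(-1.48) = 0.3585
Percent change = (FC − 1) × 100% = (0.3585 − 1) × 100 = -64.151%

-64.151%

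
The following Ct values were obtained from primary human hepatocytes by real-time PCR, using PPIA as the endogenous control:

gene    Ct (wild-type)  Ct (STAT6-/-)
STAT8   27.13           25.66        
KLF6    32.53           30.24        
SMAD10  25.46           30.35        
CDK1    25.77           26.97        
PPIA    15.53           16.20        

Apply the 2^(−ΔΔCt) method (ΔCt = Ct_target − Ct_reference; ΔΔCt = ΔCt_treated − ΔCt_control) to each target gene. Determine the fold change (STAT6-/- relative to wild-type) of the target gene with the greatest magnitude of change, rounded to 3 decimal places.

STAT8: ΔΔCt = (25.66−16.20) − (27.13−15.53) = 9.46 − 11.60 = -2.14; fold change = 2^2.14 = 4.408
KLF6: ΔΔCt = (30.24−16.20) − (32.53−15.53) = 14.04 − 17.00 = -2.96; fold change = 2^2.96 = 7.781
SMAD10: ΔΔCt = (30.35−16.20) − (25.46−15.53) = 14.15 − 9.93 = 4.22; fold change = 2^-4.22 = 0.054
CDK1: ΔΔCt = (26.97−16.20) − (25.77−15.53) = 10.77 − 10.24 = 0.53; fold change = 2^-0.53 = 0.693
SMAD10 has the largest |ΔΔCt| = 4.22.

0.054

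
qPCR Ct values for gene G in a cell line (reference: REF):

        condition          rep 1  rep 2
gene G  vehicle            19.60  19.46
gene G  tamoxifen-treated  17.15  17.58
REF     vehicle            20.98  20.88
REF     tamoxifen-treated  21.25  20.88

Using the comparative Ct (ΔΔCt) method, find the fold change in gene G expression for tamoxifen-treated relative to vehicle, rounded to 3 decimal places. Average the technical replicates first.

Mean Ct: gene G vehicle 19.530; gene G tamoxifen-treated 17.365; REF vehicle 20.930; REF tamoxifen-treated 21.065
ΔCt(vehicle) = 19.530 − 20.930 = -1.400
ΔCt(tamoxifen-treated) = 17.365 − 21.065 = -3.700
ΔΔCt = -3.700 − (-1.400) = -2.300
Fold change = 2^(−(-2.300)) = 2^2.300 = 4.9246

4.925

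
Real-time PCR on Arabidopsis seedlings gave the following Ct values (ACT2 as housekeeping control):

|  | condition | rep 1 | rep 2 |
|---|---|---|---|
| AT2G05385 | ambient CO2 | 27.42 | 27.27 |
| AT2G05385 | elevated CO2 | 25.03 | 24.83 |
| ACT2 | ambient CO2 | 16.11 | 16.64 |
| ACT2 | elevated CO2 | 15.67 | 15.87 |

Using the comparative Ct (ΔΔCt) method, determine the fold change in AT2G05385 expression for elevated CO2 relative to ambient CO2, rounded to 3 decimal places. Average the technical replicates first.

3.506

Mean Ct: AT2G05385 ambient CO2 27.345; AT2G05385 elevated CO2 24.930; ACT2 ambient CO2 16.375; ACT2 elevated CO2 15.770
ΔCt(ambient CO2) = 27.345 − 16.375 = 10.970
ΔCt(elevated CO2) = 24.930 − 15.770 = 9.160
ΔΔCt = 9.160 − 10.970 = -1.810
Fold change = 2^(−(-1.810)) = 2^1.810 = 3.5064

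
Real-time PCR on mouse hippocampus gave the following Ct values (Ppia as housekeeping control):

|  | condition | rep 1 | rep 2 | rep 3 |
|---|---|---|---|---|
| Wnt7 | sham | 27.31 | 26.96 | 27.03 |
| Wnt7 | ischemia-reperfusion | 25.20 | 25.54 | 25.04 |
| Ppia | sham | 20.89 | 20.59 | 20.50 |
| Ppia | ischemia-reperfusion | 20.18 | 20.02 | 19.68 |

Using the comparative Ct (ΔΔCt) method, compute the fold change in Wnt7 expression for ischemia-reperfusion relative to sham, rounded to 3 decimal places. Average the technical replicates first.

2.204

Mean Ct: Wnt7 sham 27.100; Wnt7 ischemia-reperfusion 25.260; Ppia sham 20.660; Ppia ischemia-reperfusion 19.960
ΔCt(sham) = 27.100 − 20.660 = 6.440
ΔCt(ischemia-reperfusion) = 25.260 − 19.960 = 5.300
ΔΔCt = 5.300 − 6.440 = -1.140
Fold change = 2^(−(-1.140)) = 2^1.140 = 2.2038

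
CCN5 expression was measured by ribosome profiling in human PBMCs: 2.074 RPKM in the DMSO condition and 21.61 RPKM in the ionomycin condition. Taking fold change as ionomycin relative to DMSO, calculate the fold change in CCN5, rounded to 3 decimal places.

10.419

Fold change = 21.61 / 2.074 = 10.4195
CCN5 is upregulated.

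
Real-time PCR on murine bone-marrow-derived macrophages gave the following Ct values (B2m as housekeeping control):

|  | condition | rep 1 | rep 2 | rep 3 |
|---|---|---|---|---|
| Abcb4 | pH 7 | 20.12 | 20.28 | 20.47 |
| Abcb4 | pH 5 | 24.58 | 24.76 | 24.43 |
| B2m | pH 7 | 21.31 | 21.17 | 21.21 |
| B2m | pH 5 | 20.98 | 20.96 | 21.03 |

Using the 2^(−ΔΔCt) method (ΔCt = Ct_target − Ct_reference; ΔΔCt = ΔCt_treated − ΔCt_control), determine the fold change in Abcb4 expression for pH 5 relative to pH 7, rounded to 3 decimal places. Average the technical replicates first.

0.043

Mean Ct: Abcb4 pH 7 20.290; Abcb4 pH 5 24.590; B2m pH 7 21.230; B2m pH 5 20.990
ΔCt(pH 7) = 20.290 − 21.230 = -0.940
ΔCt(pH 5) = 24.590 − 20.990 = 3.600
ΔΔCt = 3.600 − (-0.940) = 4.540
Fold change = 2^(−4.540) = 0.0430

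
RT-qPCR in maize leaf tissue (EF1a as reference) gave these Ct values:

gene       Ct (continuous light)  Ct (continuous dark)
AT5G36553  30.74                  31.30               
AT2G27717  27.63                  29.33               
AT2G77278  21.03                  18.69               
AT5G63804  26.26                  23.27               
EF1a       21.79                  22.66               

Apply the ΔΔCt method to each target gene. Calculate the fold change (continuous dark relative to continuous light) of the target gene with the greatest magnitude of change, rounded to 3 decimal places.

14.520

AT5G36553: ΔΔCt = (31.30−22.66) − (30.74−21.79) = 8.64 − 8.95 = -0.31; fold change = 2^0.31 = 1.240
AT2G27717: ΔΔCt = (29.33−22.66) − (27.63−21.79) = 6.67 − 5.84 = 0.83; fold change = 2^-0.83 = 0.563
AT2G77278: ΔΔCt = (18.69−22.66) − (21.03−21.79) = -3.97 − (-0.76) = -3.21; fold change = 2^3.21 = 9.254
AT5G63804: ΔΔCt = (23.27−22.66) − (26.26−21.79) = 0.61 − 4.47 = -3.86; fold change = 2^3.86 = 14.520
AT5G63804 has the largest |ΔΔCt| = 3.86.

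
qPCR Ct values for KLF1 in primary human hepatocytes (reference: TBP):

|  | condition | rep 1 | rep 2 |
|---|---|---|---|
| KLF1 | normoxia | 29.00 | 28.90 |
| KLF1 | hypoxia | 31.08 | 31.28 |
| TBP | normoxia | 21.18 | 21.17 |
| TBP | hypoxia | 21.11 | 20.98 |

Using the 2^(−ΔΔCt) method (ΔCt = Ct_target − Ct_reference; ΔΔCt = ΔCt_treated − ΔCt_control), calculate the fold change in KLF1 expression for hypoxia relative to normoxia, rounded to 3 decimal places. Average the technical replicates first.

0.195

Mean Ct: KLF1 normoxia 28.950; KLF1 hypoxia 31.180; TBP normoxia 21.175; TBP hypoxia 21.045
ΔCt(normoxia) = 28.950 − 21.175 = 7.775
ΔCt(hypoxia) = 31.180 − 21.045 = 10.135
ΔΔCt = 10.135 − 7.775 = 2.360
Fold change = 2^(−2.360) = 0.1948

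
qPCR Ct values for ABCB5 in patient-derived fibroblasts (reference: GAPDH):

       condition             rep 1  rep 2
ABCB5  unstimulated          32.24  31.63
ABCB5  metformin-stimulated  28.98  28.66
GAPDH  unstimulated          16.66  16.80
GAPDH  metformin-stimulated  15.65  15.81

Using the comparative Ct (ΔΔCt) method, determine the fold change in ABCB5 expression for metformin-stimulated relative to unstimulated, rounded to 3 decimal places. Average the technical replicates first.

4.332

Mean Ct: ABCB5 unstimulated 31.935; ABCB5 metformin-stimulated 28.820; GAPDH unstimulated 16.730; GAPDH metformin-stimulated 15.730
ΔCt(unstimulated) = 31.935 − 16.730 = 15.205
ΔCt(metformin-stimulated) = 28.820 − 15.730 = 13.090
ΔΔCt = 13.090 − 15.205 = -2.115
Fold change = 2^(−(-2.115)) = 2^2.115 = 4.3319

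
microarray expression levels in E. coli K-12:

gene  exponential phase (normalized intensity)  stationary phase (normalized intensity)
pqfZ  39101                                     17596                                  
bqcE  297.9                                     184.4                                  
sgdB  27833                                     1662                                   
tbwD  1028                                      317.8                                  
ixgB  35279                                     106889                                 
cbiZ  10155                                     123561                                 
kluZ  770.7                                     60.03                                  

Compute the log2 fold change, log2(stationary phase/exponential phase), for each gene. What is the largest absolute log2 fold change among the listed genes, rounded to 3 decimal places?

4.066

log2(17596/39101) = -1.152  (pqfZ)
log2(184.4/297.9) = -0.692  (bqcE)
log2(1662/27833) = -4.066  (sgdB)
log2(317.8/1028) = -1.694  (tbwD)
log2(106889/35279) = 1.599  (ixgB)
log2(123561/10155) = 3.605  (cbiZ)
log2(60.03/770.7) = -3.682  (kluZ)
The largest magnitude belongs to sgdB.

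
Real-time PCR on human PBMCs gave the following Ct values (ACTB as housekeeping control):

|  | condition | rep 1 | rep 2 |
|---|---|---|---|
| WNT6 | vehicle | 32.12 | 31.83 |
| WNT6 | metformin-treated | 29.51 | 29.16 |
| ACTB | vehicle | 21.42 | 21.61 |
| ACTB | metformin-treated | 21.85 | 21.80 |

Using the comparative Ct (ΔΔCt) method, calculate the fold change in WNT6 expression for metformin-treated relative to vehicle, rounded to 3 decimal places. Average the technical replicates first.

7.727

Mean Ct: WNT6 vehicle 31.975; WNT6 metformin-treated 29.335; ACTB vehicle 21.515; ACTB metformin-treated 21.825
ΔCt(vehicle) = 31.975 − 21.515 = 10.460
ΔCt(metformin-treated) = 29.335 − 21.825 = 7.510
ΔΔCt = 7.510 − 10.460 = -2.950
Fold change = 2^(−(-2.950)) = 2^2.950 = 7.7275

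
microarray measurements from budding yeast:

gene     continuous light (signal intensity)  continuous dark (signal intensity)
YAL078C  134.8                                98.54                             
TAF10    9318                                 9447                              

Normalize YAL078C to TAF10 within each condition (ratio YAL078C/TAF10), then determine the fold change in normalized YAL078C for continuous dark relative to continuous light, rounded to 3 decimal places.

0.721

YAL078C/TAF10 (continuous light) = 134.8 / 9318 = 0.014467
YAL078C/TAF10 (continuous dark) = 98.54 / 9447 = 0.010431
Fold change = 0.010431 / 0.014467 = 0.7210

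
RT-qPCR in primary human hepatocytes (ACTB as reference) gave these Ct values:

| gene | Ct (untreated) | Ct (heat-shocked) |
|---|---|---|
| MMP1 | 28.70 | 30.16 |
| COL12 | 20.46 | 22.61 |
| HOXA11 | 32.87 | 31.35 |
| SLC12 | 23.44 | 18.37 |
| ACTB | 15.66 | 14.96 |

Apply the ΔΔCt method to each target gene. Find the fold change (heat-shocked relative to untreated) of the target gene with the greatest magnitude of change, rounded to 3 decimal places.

20.678

MMP1: ΔΔCt = (30.16−14.96) − (28.70−15.66) = 15.20 − 13.04 = 2.16; fold change = 2^-2.16 = 0.224
COL12: ΔΔCt = (22.61−14.96) − (20.46−15.66) = 7.65 − 4.80 = 2.85; fold change = 2^-2.85 = 0.139
HOXA11: ΔΔCt = (31.35−14.96) − (32.87−15.66) = 16.39 − 17.21 = -0.82; fold change = 2^0.82 = 1.765
SLC12: ΔΔCt = (18.37−14.96) − (23.44−15.66) = 3.41 − 7.78 = -4.37; fold change = 2^4.37 = 20.678
SLC12 has the largest |ΔΔCt| = 4.37.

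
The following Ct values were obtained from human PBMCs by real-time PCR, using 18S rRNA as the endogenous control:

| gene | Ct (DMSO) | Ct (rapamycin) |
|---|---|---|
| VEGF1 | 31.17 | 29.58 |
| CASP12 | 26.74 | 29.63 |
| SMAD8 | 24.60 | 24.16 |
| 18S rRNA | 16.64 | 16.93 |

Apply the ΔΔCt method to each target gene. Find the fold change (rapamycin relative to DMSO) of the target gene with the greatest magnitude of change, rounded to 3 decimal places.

0.165

VEGF1: ΔΔCt = (29.58−16.93) − (31.17−16.64) = 12.65 − 14.53 = -1.88; fold change = 2^1.88 = 3.681
CASP12: ΔΔCt = (29.63−16.93) − (26.74−16.64) = 12.70 − 10.10 = 2.60; fold change = 2^-2.60 = 0.165
SMAD8: ΔΔCt = (24.16−16.93) − (24.60−16.64) = 7.23 − 7.96 = -0.73; fold change = 2^0.73 = 1.659
CASP12 has the largest |ΔΔCt| = 2.60.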